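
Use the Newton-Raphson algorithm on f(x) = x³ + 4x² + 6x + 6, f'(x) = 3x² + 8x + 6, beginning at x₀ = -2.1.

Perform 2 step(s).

f(x) = x³ + 4x² + 6x + 6
f'(x) = 3x² + 8x + 6
x₀ = -2.1

Newton-Raphson formula: x_{n+1} = x_n - f(x_n)/f'(x_n)

Iteration 1:
  f(-2.100000) = 1.779000
  f'(-2.100000) = 2.430000
  x_1 = -2.100000 - 1.779000/2.430000 = -2.832099
Iteration 2:
  f(-2.832099) = -1.625110
  f'(-2.832099) = 7.405560
  x_2 = -2.832099 - (-1.625110)/7.405560 = -2.612654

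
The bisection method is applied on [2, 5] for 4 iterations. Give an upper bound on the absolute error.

Bisection error bound: |error| ≤ (b-a)/2^n
|error| ≤ (5 - 2)/2^4 = 3/2^4
|error| ≤ 0.1875000000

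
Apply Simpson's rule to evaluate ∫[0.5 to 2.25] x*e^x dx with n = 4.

f(x) = x*e^x
a = 0.5, b = 2.25, n = 4
h = (b - a)/n = 0.437500

Simpson's rule: (h/3)[f(x₀) + 4f(x₁) + 2f(x₂) + ... + f(xₙ)]

x_0 = 0.5000, f(x_0) = 0.824361, coefficient = 1
x_1 = 0.9375, f(x_1) = 2.393990, coefficient = 4
x_2 = 1.3750, f(x_2) = 5.438230, coefficient = 2
x_3 = 1.8125, f(x_3) = 11.102909, coefficient = 4
x_4 = 2.2500, f(x_4) = 21.347406, coefficient = 1

I ≈ (0.437500/3) × 87.035822 = 12.692724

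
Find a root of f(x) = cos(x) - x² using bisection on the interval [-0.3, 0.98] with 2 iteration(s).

f(x) = cos(x) - x²
Initial interval: [-0.3, 0.98]

Iteration 1:
  c_1 = (-0.300000 + 0.980000)/2 = 0.340000
  f(c_1) = f(0.340000) = 0.827155
  f(a) × f(c) ≥ 0, new interval: [0.340000, 0.980000]
Iteration 2:
  c_2 = (0.340000 + 0.980000)/2 = 0.660000
  f(c_2) = f(0.660000) = 0.354392
  f(a) × f(c) ≥ 0, new interval: [0.660000, 0.980000]

After 2 iteration(s), the approximation is c_2 = 0.660000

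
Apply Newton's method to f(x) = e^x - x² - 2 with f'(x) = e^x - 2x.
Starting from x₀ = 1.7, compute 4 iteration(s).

f(x) = e^x - x² - 2
f'(x) = e^x - 2x
x₀ = 1.7

Newton-Raphson formula: x_{n+1} = x_n - f(x_n)/f'(x_n)

Iteration 1:
  f(1.700000) = 0.583947
  f'(1.700000) = 2.073947
  x_1 = 1.700000 - 0.583947/2.073947 = 1.418437
Iteration 2:
  f(1.418437) = 0.118695
  f'(1.418437) = 1.293785
  x_2 = 1.418437 - 0.118695/1.293785 = 1.326694
Iteration 3:
  f(1.326694) = 0.008447
  f'(1.326694) = 1.115176
  x_3 = 1.326694 - 0.008447/1.115176 = 1.319119
Iteration 4:
  f(1.319119) = 0.000050
  f'(1.319119) = 1.101888
  x_4 = 1.319119 - 0.000050/1.101888 = 1.319074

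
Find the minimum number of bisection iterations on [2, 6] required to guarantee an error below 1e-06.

We need (b-a)/2^n ≤ 1e-06
(6 - 2)/2^n ≤ 1e-06
4/2^n ≤ 1e-06
2^n ≥ 4000000
n ≥ log₂(4000000) = 21.93
n ≥ 22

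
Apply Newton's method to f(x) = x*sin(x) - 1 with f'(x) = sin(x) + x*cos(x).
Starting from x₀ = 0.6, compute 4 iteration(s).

f(x) = x*sin(x) - 1
f'(x) = sin(x) + x*cos(x)
x₀ = 0.6

Newton-Raphson formula: x_{n+1} = x_n - f(x_n)/f'(x_n)

Iteration 1:
  f(0.600000) = -0.661215
  f'(0.600000) = 1.059844
  x_1 = 0.600000 - (-0.661215)/1.059844 = 1.223879
Iteration 2:
  f(1.223879) = 0.150967
  f'(1.223879) = 1.356545
  x_2 = 1.223879 - 0.150967/1.356545 = 1.112591
Iteration 3:
  f(1.112591) = -0.002175
  f'(1.112591) = 1.388990
  x_3 = 1.112591 - (-0.002175)/1.388990 = 1.114157
Iteration 4:
  f(1.114157) = 0.000000
  f'(1.114157) = 1.388809
  x_4 = 1.114157 - 0.000000/1.388809 = 1.114157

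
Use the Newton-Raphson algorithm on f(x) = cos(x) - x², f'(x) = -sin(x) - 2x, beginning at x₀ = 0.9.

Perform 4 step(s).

f(x) = cos(x) - x²
f'(x) = -sin(x) - 2x
x₀ = 0.9

Newton-Raphson formula: x_{n+1} = x_n - f(x_n)/f'(x_n)

Iteration 1:
  f(0.900000) = -0.188390
  f'(0.900000) = -2.583327
  x_1 = 0.900000 - (-0.188390)/(-2.583327) = 0.827075
Iteration 2:
  f(0.827075) = -0.007021
  f'(0.827075) = -2.390103
  x_2 = 0.827075 - (-0.007021)/(-2.390103) = 0.824137
Iteration 3:
  f(0.824137) = -0.000012
  f'(0.824137) = -2.382236
  x_3 = 0.824137 - (-0.000012)/(-2.382236) = 0.824132
Iteration 4:
  f(0.824132) = 0.000000
  f'(0.824132) = -2.382223
  x_4 = 0.824132 - 0.000000/(-2.382223) = 0.824132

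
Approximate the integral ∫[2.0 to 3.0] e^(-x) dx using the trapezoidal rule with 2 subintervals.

f(x) = e^(-x)
a = 2.0, b = 3.0, n = 2
h = (b - a)/n = 0.500000

Trapezoidal rule: (h/2)[f(x₀) + 2f(x₁) + 2f(x₂) + ... + f(xₙ)]

x_0 = 2.0000, f(x_0) = 0.135335, coefficient = 1
x_1 = 2.5000, f(x_1) = 0.082085, coefficient = 2
x_2 = 3.0000, f(x_2) = 0.049787, coefficient = 1

I ≈ (0.500000/2) × 0.349292 = 0.087323
Exact value: 0.085548
Error: 0.001775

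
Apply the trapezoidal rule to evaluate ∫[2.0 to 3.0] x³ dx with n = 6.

f(x) = x³
a = 2.0, b = 3.0, n = 6
h = (b - a)/n = 0.166667

Trapezoidal rule: (h/2)[f(x₀) + 2f(x₁) + 2f(x₂) + ... + f(xₙ)]

x_0 = 2.0000, f(x_0) = 8.000000, coefficient = 1
x_1 = 2.1667, f(x_1) = 10.171296, coefficient = 2
x_2 = 2.3333, f(x_2) = 12.703704, coefficient = 2
x_3 = 2.5000, f(x_3) = 15.625000, coefficient = 2
x_4 = 2.6667, f(x_4) = 18.962963, coefficient = 2
x_5 = 2.8333, f(x_5) = 22.745370, coefficient = 2
x_6 = 3.0000, f(x_6) = 27.000000, coefficient = 1

I ≈ (0.166667/2) × 195.416667 = 16.284722
Exact value: 16.250000
Error: 0.034722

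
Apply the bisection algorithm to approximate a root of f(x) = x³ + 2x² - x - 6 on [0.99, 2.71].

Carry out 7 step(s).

f(x) = x³ + 2x² - x - 6
Initial interval: [0.99, 2.71]

Iteration 1:
  c_1 = (0.990000 + 2.710000)/2 = 1.850000
  f(c_1) = f(1.850000) = 5.326625
  f(a) × f(c) < 0, new interval: [0.990000, 1.850000]
Iteration 2:
  c_2 = (0.990000 + 1.850000)/2 = 1.420000
  f(c_2) = f(1.420000) = -0.523912
  f(a) × f(c) ≥ 0, new interval: [1.420000, 1.850000]
Iteration 3:
  c_3 = (1.420000 + 1.850000)/2 = 1.635000
  f(c_3) = f(1.635000) = 2.082173
  f(a) × f(c) < 0, new interval: [1.420000, 1.635000]
Iteration 4:
  c_4 = (1.420000 + 1.635000)/2 = 1.527500
  f(c_4) = f(1.527500) = 0.703061
  f(a) × f(c) < 0, new interval: [1.420000, 1.527500]
Iteration 5:
  c_5 = (1.420000 + 1.527500)/2 = 1.473750
  f(c_5) = f(1.473750) = 0.071023
  f(a) × f(c) < 0, new interval: [1.420000, 1.473750]
Iteration 6:
  c_6 = (1.420000 + 1.473750)/2 = 1.446875
  f(c_6) = f(1.446875) = -0.231024
  f(a) × f(c) ≥ 0, new interval: [1.446875, 1.473750]
Iteration 7:
  c_7 = (1.446875 + 1.473750)/2 = 1.460312
  f(c_7) = f(1.460312) = -0.081153
  f(a) × f(c) ≥ 0, new interval: [1.460312, 1.473750]

After 7 iteration(s), the approximation is c_7 = 1.460312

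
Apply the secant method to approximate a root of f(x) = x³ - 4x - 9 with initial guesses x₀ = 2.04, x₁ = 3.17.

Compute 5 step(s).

f(x) = x³ - 4x - 9
x₀ = 2.04, x₁ = 3.17

Secant formula: x_{n+1} = x_n - f(x_n)(x_n - x_{n-1})/(f(x_n) - f(x_{n-1}))

Iteration 1:
  f(2.040000) = -8.670336
  f(3.170000) = 10.175013
  x_2 = 3.170000 - 10.175013×(3.170000 - 2.040000)/(10.175013 - (-8.670336))
       = 2.559888
Iteration 2:
  f(3.170000) = 10.175013
  f(2.559888) = -2.464531
  x_3 = 2.559888 - (-2.464531)×(2.559888 - 3.170000)/(-2.464531 - 10.175013)
       = 2.678852
Iteration 3:
  f(2.559888) = -2.464531
  f(2.678852) = -0.491310
  x_4 = 2.678852 - (-0.491310)×(2.678852 - 2.559888)/(-0.491310 - (-2.464531))
       = 2.708472
Iteration 4:
  f(2.678852) = -0.491310
  f(2.708472) = 0.034977
  x_5 = 2.708472 - 0.034977×(2.708472 - 2.678852)/(0.034977 - (-0.491310))
       = 2.706503
Iteration 5:
  f(2.708472) = 0.034977
  f(2.706503) = -0.000441
  x_6 = 2.706503 - (-0.000441)×(2.706503 - 2.708472)/(-0.000441 - 0.034977)
       = 2.706528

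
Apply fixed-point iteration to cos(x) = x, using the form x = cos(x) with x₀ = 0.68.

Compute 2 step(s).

Equation: cos(x) = x
Fixed-point form: x = cos(x)
x₀ = 0.68

x_1 = g(0.680000) = 0.777573
x_2 = g(0.777573) = 0.712618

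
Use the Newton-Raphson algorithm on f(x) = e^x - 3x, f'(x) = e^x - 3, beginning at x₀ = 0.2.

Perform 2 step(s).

f(x) = e^x - 3x
f'(x) = e^x - 3
x₀ = 0.2

Newton-Raphson formula: x_{n+1} = x_n - f(x_n)/f'(x_n)

Iteration 1:
  f(0.200000) = 0.621403
  f'(0.200000) = -1.778597
  x_1 = 0.200000 - 0.621403/(-1.778597) = 0.549378
Iteration 2:
  f(0.549378) = 0.084041
  f'(0.549378) = -1.267825
  x_2 = 0.549378 - 0.084041/(-1.267825) = 0.615666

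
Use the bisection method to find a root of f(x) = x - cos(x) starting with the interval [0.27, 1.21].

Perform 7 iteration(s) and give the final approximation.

f(x) = x - cos(x)
Initial interval: [0.27, 1.21]

Iteration 1:
  c_1 = (0.270000 + 1.210000)/2 = 0.740000
  f(c_1) = f(0.740000) = 0.001531
  f(a) × f(c) < 0, new interval: [0.270000, 0.740000]
Iteration 2:
  c_2 = (0.270000 + 0.740000)/2 = 0.505000
  f(c_2) = f(0.505000) = -0.370174
  f(a) × f(c) ≥ 0, new interval: [0.505000, 0.740000]
Iteration 3:
  c_3 = (0.505000 + 0.740000)/2 = 0.622500
  f(c_3) = f(0.622500) = -0.189923
  f(a) × f(c) ≥ 0, new interval: [0.622500, 0.740000]
Iteration 4:
  c_4 = (0.622500 + 0.740000)/2 = 0.681250
  f(c_4) = f(0.681250) = -0.095536
  f(a) × f(c) ≥ 0, new interval: [0.681250, 0.740000]
Iteration 5:
  c_5 = (0.681250 + 0.740000)/2 = 0.710625
  f(c_5) = f(0.710625) = -0.047329
  f(a) × f(c) ≥ 0, new interval: [0.710625, 0.740000]
Iteration 6:
  c_6 = (0.710625 + 0.740000)/2 = 0.725313
  f(c_6) = f(0.725313) = -0.022980
  f(a) × f(c) ≥ 0, new interval: [0.725313, 0.740000]
Iteration 7:
  c_7 = (0.725313 + 0.740000)/2 = 0.732656
  f(c_7) = f(0.732656) = -0.010744
  f(a) × f(c) ≥ 0, new interval: [0.732656, 0.740000]

After 7 iteration(s), the approximation is c_7 = 0.732656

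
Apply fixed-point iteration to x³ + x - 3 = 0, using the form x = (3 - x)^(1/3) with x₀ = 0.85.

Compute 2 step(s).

Equation: x³ + x - 3 = 0
Fixed-point form: x = (3 - x)^(1/3)
x₀ = 0.85

x_1 = g(0.850000) = 1.290663
x_2 = g(1.290663) = 1.195664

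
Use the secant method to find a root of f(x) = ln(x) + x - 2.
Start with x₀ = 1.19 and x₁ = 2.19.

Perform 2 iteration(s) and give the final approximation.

f(x) = ln(x) + x - 2
x₀ = 1.19, x₁ = 2.19

Secant formula: x_{n+1} = x_n - f(x_n)(x_n - x_{n-1})/(f(x_n) - f(x_{n-1}))

Iteration 1:
  f(1.190000) = -0.636047
  f(2.190000) = 0.973902
  x_2 = 2.190000 - 0.973902×(2.190000 - 1.190000)/(0.973902 - (-0.636047))
       = 1.585073
Iteration 2:
  f(2.190000) = 0.973902
  f(1.585073) = 0.045703
  x_3 = 1.585073 - 0.045703×(1.585073 - 2.190000)/(0.045703 - 0.973902)
       = 1.555287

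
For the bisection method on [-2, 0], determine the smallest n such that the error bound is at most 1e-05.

We need (b-a)/2^n ≤ 1e-05
(0 - (-2))/2^n ≤ 1e-05
2/2^n ≤ 1e-05
2^n ≥ 200000
n ≥ log₂(200000) = 17.61
n ≥ 18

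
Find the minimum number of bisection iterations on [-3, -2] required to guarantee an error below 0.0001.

We need (b-a)/2^n ≤ 0.0001
(-2 - (-3))/2^n ≤ 0.0001
1/2^n ≤ 0.0001
2^n ≥ 10000
n ≥ log₂(10000) = 13.29
n ≥ 14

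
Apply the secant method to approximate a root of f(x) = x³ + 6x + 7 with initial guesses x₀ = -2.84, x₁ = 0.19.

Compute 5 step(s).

f(x) = x³ + 6x + 7
x₀ = -2.84, x₁ = 0.19

Secant formula: x_{n+1} = x_n - f(x_n)(x_n - x_{n-1})/(f(x_n) - f(x_{n-1}))

Iteration 1:
  f(-2.840000) = -32.946304
  f(0.190000) = 8.146859
  x_2 = 0.190000 - 8.146859×(0.190000 - (-2.840000))/(8.146859 - (-32.946304))
       = -0.410708
Iteration 2:
  f(0.190000) = 8.146859
  f(-0.410708) = 4.466475
  x_3 = -0.410708 - 4.466475×(-0.410708 - 0.190000)/(4.466475 - 8.146859)
       = -1.139720
Iteration 3:
  f(-0.410708) = 4.466475
  f(-1.139720) = -1.318775
  x_4 = -1.139720 - (-1.318775)×(-1.139720 - (-0.410708))/(-1.318775 - 4.466475)
       = -0.973538
Iteration 4:
  f(-1.139720) = -1.318775
  f(-0.973538) = 0.236072
  x_5 = -0.973538 - 0.236072×(-0.973538 - (-1.139720))/(0.236072 - (-1.318775))
       = -0.998770
Iteration 5:
  f(-0.973538) = 0.236072
  f(-0.998770) = 0.011068
  x_6 = -0.998770 - 0.011068×(-0.998770 - (-0.973538))/(0.011068 - 0.236072)
       = -1.000011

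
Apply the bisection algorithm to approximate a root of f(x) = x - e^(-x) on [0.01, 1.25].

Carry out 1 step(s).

f(x) = x - e^(-x)
Initial interval: [0.01, 1.25]

Iteration 1:
  c_1 = (0.010000 + 1.250000)/2 = 0.630000
  f(c_1) = f(0.630000) = 0.097408
  f(a) × f(c) < 0, new interval: [0.010000, 0.630000]

After 1 iteration(s), the approximation is c_1 = 0.630000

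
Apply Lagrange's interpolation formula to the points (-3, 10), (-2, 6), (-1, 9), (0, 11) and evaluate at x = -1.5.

Lagrange interpolation formula:
P(x) = Σ yᵢ × Lᵢ(x)
where Lᵢ(x) = Π_{j≠i} (x - xⱼ)/(xᵢ - xⱼ)

L_0(-1.5) = (-1.5 - (-2))/(-3 - (-2)) × (-1.5 - (-1))/(-3 - (-1)) × (-1.5 - 0)/(-3 - 0) = -0.062500
L_1(-1.5) = (-1.5 - (-3))/(-2 - (-3)) × (-1.5 - (-1))/(-2 - (-1)) × (-1.5 - 0)/(-2 - 0) = 0.562500
L_2(-1.5) = (-1.5 - (-3))/(-1 - (-3)) × (-1.5 - (-2))/(-1 - (-2)) × (-1.5 - 0)/(-1 - 0) = 0.562500
L_3(-1.5) = (-1.5 - (-3))/(0 - (-3)) × (-1.5 - (-2))/(0 - (-2)) × (-1.5 - (-1))/(0 - (-1)) = -0.062500

P(-1.5) = 10×L_0(-1.5) + 6×L_1(-1.5) + 9×L_2(-1.5) + 11×L_3(-1.5)
P(-1.5) = 7.125000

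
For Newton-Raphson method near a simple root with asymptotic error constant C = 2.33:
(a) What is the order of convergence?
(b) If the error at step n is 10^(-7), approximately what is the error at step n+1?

(a) Newton-Raphson has quadratic (order 2) convergence near simple roots.
    This means |e_{n+1}| ≈ C|e_n|².

(b) With |e_n| = 10^(-7) and C = 2.33:
    |e_{n+1}| ≈ 2.33 × (10^(-7))² = 2.33 × 10^(-14)

(a) 2 (quadratic); (b) |e_{n+1}| ≈ 2.330e-14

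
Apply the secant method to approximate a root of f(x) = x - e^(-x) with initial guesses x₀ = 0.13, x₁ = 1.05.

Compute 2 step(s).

f(x) = x - e^(-x)
x₀ = 0.13, x₁ = 1.05

Secant formula: x_{n+1} = x_n - f(x_n)(x_n - x_{n-1})/(f(x_n) - f(x_{n-1}))

Iteration 1:
  f(0.130000) = -0.748095
  f(1.050000) = 0.700062
  x_2 = 1.050000 - 0.700062×(1.050000 - 0.130000)/(0.700062 - (-0.748095))
       = 0.605257
Iteration 2:
  f(1.050000) = 0.700062
  f(0.605257) = 0.059324
  x_3 = 0.605257 - 0.059324×(0.605257 - 1.050000)/(0.059324 - 0.700062)
       = 0.564080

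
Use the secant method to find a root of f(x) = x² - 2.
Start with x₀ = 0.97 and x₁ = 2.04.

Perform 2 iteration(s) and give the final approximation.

f(x) = x² - 2
x₀ = 0.97, x₁ = 2.04

Secant formula: x_{n+1} = x_n - f(x_n)(x_n - x_{n-1})/(f(x_n) - f(x_{n-1}))

Iteration 1:
  f(0.970000) = -1.059100
  f(2.040000) = 2.161600
  x_2 = 2.040000 - 2.161600×(2.040000 - 0.970000)/(2.161600 - (-1.059100))
       = 1.321860
Iteration 2:
  f(2.040000) = 2.161600
  f(1.321860) = -0.252685
  x_3 = 1.321860 - (-0.252685)×(1.321860 - 2.040000)/(-0.252685 - 2.161600)
       = 1.397023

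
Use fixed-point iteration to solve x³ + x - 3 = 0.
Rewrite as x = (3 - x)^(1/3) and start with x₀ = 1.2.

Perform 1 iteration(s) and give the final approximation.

Equation: x³ + x - 3 = 0
Fixed-point form: x = (3 - x)^(1/3)
x₀ = 1.2

x_1 = g(1.200000) = 1.216440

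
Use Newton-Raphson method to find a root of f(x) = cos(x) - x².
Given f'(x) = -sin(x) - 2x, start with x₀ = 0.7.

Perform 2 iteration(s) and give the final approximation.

f(x) = cos(x) - x²
f'(x) = -sin(x) - 2x
x₀ = 0.7

Newton-Raphson formula: x_{n+1} = x_n - f(x_n)/f'(x_n)

Iteration 1:
  f(0.700000) = 0.274842
  f'(0.700000) = -2.044218
  x_1 = 0.700000 - 0.274842/(-2.044218) = 0.834449
Iteration 2:
  f(0.834449) = -0.024718
  f'(0.834449) = -2.409823
  x_2 = 0.834449 - (-0.024718)/(-2.409823) = 0.824191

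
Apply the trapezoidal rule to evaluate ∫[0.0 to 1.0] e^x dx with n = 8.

f(x) = e^x
a = 0.0, b = 1.0, n = 8
h = (b - a)/n = 0.125000

Trapezoidal rule: (h/2)[f(x₀) + 2f(x₁) + 2f(x₂) + ... + f(xₙ)]

x_0 = 0.0000, f(x_0) = 1.000000, coefficient = 1
x_1 = 0.1250, f(x_1) = 1.133148, coefficient = 2
x_2 = 0.2500, f(x_2) = 1.284025, coefficient = 2
x_3 = 0.3750, f(x_3) = 1.454991, coefficient = 2
x_4 = 0.5000, f(x_4) = 1.648721, coefficient = 2
x_5 = 0.6250, f(x_5) = 1.868246, coefficient = 2
x_6 = 0.7500, f(x_6) = 2.117000, coefficient = 2
x_7 = 0.8750, f(x_7) = 2.398875, coefficient = 2
x_8 = 1.0000, f(x_8) = 2.718282, coefficient = 1

I ≈ (0.125000/2) × 27.528297 = 1.720519
Exact value: 1.718282
Error: 0.002237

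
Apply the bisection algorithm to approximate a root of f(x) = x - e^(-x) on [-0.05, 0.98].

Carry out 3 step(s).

f(x) = x - e^(-x)
Initial interval: [-0.05, 0.98]

Iteration 1:
  c_1 = (-0.050000 + 0.980000)/2 = 0.465000
  f(c_1) = f(0.465000) = -0.163135
  f(a) × f(c) ≥ 0, new interval: [0.465000, 0.980000]
Iteration 2:
  c_2 = (0.465000 + 0.980000)/2 = 0.722500
  f(c_2) = f(0.722500) = 0.236963
  f(a) × f(c) < 0, new interval: [0.465000, 0.722500]
Iteration 3:
  c_3 = (0.465000 + 0.722500)/2 = 0.593750
  f(c_3) = f(0.593750) = 0.041498
  f(a) × f(c) < 0, new interval: [0.465000, 0.593750]

After 3 iteration(s), the approximation is c_3 = 0.593750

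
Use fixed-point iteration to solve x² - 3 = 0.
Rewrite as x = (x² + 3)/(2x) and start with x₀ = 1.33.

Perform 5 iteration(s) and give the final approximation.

Equation: x² - 3 = 0
Fixed-point form: x = (x² + 3)/(2x)
x₀ = 1.33

x_1 = g(1.330000) = 1.792820
x_2 = g(1.792820) = 1.733081
x_3 = g(1.733081) = 1.732051
x_4 = g(1.732051) = 1.732051
x_5 = g(1.732051) = 1.732051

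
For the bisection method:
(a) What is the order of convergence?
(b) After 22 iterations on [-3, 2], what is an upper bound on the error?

(a) Bisection has linear (order 1) convergence; the error is halved each step.

(b) Error bound = (b-a)/2^n = (2 - (-3))/2^{22}
    = 5/2^{22}

(a) 1 (linear); (b) error ≤ 1.19e-06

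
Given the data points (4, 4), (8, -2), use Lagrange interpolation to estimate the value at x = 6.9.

Lagrange interpolation formula:
P(x) = Σ yᵢ × Lᵢ(x)
where Lᵢ(x) = Π_{j≠i} (x - xⱼ)/(xᵢ - xⱼ)

L_0(6.9) = (6.9 - 8)/(4 - 8) = 0.275000
L_1(6.9) = (6.9 - 4)/(8 - 4) = 0.725000

P(6.9) = 4×L_0(6.9) + (-2)×L_1(6.9)
P(6.9) = -0.350000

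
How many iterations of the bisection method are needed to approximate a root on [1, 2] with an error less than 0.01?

We need (b-a)/2^n ≤ 0.01
(2 - 1)/2^n ≤ 0.01
1/2^n ≤ 0.01
2^n ≥ 100
n ≥ log₂(100) = 6.64
n ≥ 7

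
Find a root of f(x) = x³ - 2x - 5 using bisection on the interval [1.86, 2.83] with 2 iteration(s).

f(x) = x³ - 2x - 5
Initial interval: [1.86, 2.83]

Iteration 1:
  c_1 = (1.860000 + 2.830000)/2 = 2.345000
  f(c_1) = f(2.345000) = 3.205214
  f(a) × f(c) < 0, new interval: [1.860000, 2.345000]
Iteration 2:
  c_2 = (1.860000 + 2.345000)/2 = 2.102500
  f(c_2) = f(2.102500) = 0.089114
  f(a) × f(c) < 0, new interval: [1.860000, 2.102500]

After 2 iteration(s), the approximation is c_2 = 2.102500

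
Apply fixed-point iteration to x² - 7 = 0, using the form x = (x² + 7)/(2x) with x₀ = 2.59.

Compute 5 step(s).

Equation: x² - 7 = 0
Fixed-point form: x = (x² + 7)/(2x)
x₀ = 2.59

x_1 = g(2.590000) = 2.646351
x_2 = g(2.646351) = 2.645751
x_3 = g(2.645751) = 2.645751
x_4 = g(2.645751) = 2.645751
x_5 = g(2.645751) = 2.645751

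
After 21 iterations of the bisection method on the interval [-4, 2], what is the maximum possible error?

Bisection error bound: |error| ≤ (b-a)/2^n
|error| ≤ (2 - (-4))/2^21 = 6/2^21
|error| ≤ 0.0000028610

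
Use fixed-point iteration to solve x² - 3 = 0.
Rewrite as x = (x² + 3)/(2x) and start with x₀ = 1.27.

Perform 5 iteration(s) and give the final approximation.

Equation: x² - 3 = 0
Fixed-point form: x = (x² + 3)/(2x)
x₀ = 1.27

x_1 = g(1.270000) = 1.816102
x_2 = g(1.816102) = 1.733996
x_3 = g(1.733996) = 1.732052
x_4 = g(1.732052) = 1.732051
x_5 = g(1.732051) = 1.732051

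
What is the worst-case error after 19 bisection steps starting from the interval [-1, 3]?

Bisection error bound: |error| ≤ (b-a)/2^n
|error| ≤ (3 - (-1))/2^19 = 4/2^19
|error| ≤ 0.0000076294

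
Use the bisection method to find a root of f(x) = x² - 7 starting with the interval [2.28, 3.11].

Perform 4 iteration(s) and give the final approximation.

f(x) = x² - 7
Initial interval: [2.28, 3.11]

Iteration 1:
  c_1 = (2.280000 + 3.110000)/2 = 2.695000
  f(c_1) = f(2.695000) = 0.263025
  f(a) × f(c) < 0, new interval: [2.280000, 2.695000]
Iteration 2:
  c_2 = (2.280000 + 2.695000)/2 = 2.487500
  f(c_2) = f(2.487500) = -0.812344
  f(a) × f(c) ≥ 0, new interval: [2.487500, 2.695000]
Iteration 3:
  c_3 = (2.487500 + 2.695000)/2 = 2.591250
  f(c_3) = f(2.591250) = -0.285423
  f(a) × f(c) ≥ 0, new interval: [2.591250, 2.695000]
Iteration 4:
  c_4 = (2.591250 + 2.695000)/2 = 2.643125
  f(c_4) = f(2.643125) = -0.013890
  f(a) × f(c) ≥ 0, new interval: [2.643125, 2.695000]

After 4 iteration(s), the approximation is c_4 = 2.643125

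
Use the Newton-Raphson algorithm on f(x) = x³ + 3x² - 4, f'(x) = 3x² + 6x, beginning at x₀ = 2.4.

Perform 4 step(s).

f(x) = x³ + 3x² - 4
f'(x) = 3x² + 6x
x₀ = 2.4

Newton-Raphson formula: x_{n+1} = x_n - f(x_n)/f'(x_n)

Iteration 1:
  f(2.400000) = 27.104000
  f'(2.400000) = 31.680000
  x_1 = 2.400000 - 27.104000/31.680000 = 1.544444
Iteration 2:
  f(1.544444) = 6.839903
  f'(1.544444) = 16.422593
  x_2 = 1.544444 - 6.839903/16.422593 = 1.127951
Iteration 3:
  f(1.127951) = 1.251882
  f'(1.127951) = 10.584526
  x_3 = 1.127951 - 1.251882/10.584526 = 1.009676
Iteration 4:
  f(1.009676) = 0.087649
  f'(1.009676) = 9.116396
  x_4 = 1.009676 - 0.087649/9.116396 = 1.000062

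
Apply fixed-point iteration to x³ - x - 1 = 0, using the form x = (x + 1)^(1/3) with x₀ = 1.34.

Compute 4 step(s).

Equation: x³ - x - 1 = 0
Fixed-point form: x = (x + 1)^(1/3)
x₀ = 1.34

x_1 = g(1.340000) = 1.327614
x_2 = g(1.327614) = 1.325268
x_3 = g(1.325268) = 1.324822
x_4 = g(1.324822) = 1.324738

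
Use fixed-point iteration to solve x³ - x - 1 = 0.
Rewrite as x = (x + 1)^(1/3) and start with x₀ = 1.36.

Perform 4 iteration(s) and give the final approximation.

Equation: x³ - x - 1 = 0
Fixed-point form: x = (x + 1)^(1/3)
x₀ = 1.36

x_1 = g(1.360000) = 1.331386
x_2 = g(1.331386) = 1.325983
x_3 = g(1.325983) = 1.324958
x_4 = g(1.324958) = 1.324764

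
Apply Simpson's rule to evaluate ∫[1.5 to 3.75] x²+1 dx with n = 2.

f(x) = x²+1
a = 1.5, b = 3.75, n = 2
h = (b - a)/n = 1.125000

Simpson's rule: (h/3)[f(x₀) + 4f(x₁) + 2f(x₂) + ... + f(xₙ)]

x_0 = 1.5000, f(x_0) = 3.250000, coefficient = 1
x_1 = 2.6250, f(x_1) = 7.890625, coefficient = 4
x_2 = 3.7500, f(x_2) = 15.062500, coefficient = 1

I ≈ (1.125000/3) × 49.875000 = 18.703125
Exact value: 18.703125
Error: 0.000000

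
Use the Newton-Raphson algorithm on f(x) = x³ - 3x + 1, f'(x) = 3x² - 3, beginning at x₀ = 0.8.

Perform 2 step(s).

f(x) = x³ - 3x + 1
f'(x) = 3x² - 3
x₀ = 0.8

Newton-Raphson formula: x_{n+1} = x_n - f(x_n)/f'(x_n)

Iteration 1:
  f(0.800000) = -0.888000
  f'(0.800000) = -1.080000
  x_1 = 0.800000 - (-0.888000)/(-1.080000) = -0.022222
Iteration 2:
  f(-0.022222) = 1.066656
  f'(-0.022222) = -2.998519
  x_2 = -0.022222 - 1.066656/(-2.998519) = 0.333505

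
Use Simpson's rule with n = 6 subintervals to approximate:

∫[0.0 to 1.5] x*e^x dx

f(x) = x*e^x
a = 0.0, b = 1.5, n = 6
h = (b - a)/n = 0.250000

Simpson's rule: (h/3)[f(x₀) + 4f(x₁) + 2f(x₂) + ... + f(xₙ)]

x_0 = 0.0000, f(x_0) = 0.000000, coefficient = 1
x_1 = 0.2500, f(x_1) = 0.321006, coefficient = 4
x_2 = 0.5000, f(x_2) = 0.824361, coefficient = 2
x_3 = 0.7500, f(x_3) = 1.587750, coefficient = 4
x_4 = 1.0000, f(x_4) = 2.718282, coefficient = 2
x_5 = 1.2500, f(x_5) = 4.362929, coefficient = 4
x_6 = 1.5000, f(x_6) = 6.722534, coefficient = 1

I ≈ (0.250000/3) × 38.894559 = 3.241213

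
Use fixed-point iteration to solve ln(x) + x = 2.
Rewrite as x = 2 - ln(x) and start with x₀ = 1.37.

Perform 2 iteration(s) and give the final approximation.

Equation: ln(x) + x = 2
Fixed-point form: x = 2 - ln(x)
x₀ = 1.37

x_1 = g(1.370000) = 1.685189
x_2 = g(1.685189) = 1.478122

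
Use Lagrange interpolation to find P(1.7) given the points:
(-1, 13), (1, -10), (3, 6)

Lagrange interpolation formula:
P(x) = Σ yᵢ × Lᵢ(x)
where Lᵢ(x) = Π_{j≠i} (x - xⱼ)/(xᵢ - xⱼ)

L_0(1.7) = (1.7 - 1)/(-1 - 1) × (1.7 - 3)/(-1 - 3) = -0.113750
L_1(1.7) = (1.7 - (-1))/(1 - (-1)) × (1.7 - 3)/(1 - 3) = 0.877500
L_2(1.7) = (1.7 - (-1))/(3 - (-1)) × (1.7 - 1)/(3 - 1) = 0.236250

P(1.7) = 13×L_0(1.7) + (-10)×L_1(1.7) + 6×L_2(1.7)
P(1.7) = -8.836250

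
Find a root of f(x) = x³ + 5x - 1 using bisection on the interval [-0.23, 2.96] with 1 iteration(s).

f(x) = x³ + 5x - 1
Initial interval: [-0.23, 2.96]

Iteration 1:
  c_1 = (-0.230000 + 2.960000)/2 = 1.365000
  f(c_1) = f(1.365000) = 8.368302
  f(a) × f(c) < 0, new interval: [-0.230000, 1.365000]

After 1 iteration(s), the approximation is c_1 = 1.365000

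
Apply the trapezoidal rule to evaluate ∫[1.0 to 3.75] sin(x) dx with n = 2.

f(x) = sin(x)
a = 1.0, b = 3.75, n = 2
h = (b - a)/n = 1.375000

Trapezoidal rule: (h/2)[f(x₀) + 2f(x₁) + 2f(x₂) + ... + f(xₙ)]

x_0 = 1.0000, f(x_0) = 0.841471, coefficient = 1
x_1 = 2.3750, f(x_1) = 0.693685, coefficient = 2
x_2 = 3.7500, f(x_2) = -0.571561, coefficient = 1

I ≈ (1.375000/2) × 1.657280 = 1.139380
Exact value: 1.360862
Error: 0.221482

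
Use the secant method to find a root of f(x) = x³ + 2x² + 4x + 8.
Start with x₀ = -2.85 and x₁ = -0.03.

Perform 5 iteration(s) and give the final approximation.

f(x) = x³ + 2x² + 4x + 8
x₀ = -2.85, x₁ = -0.03

Secant formula: x_{n+1} = x_n - f(x_n)(x_n - x_{n-1})/(f(x_n) - f(x_{n-1}))

Iteration 1:
  f(-2.850000) = -10.304125
  f(-0.030000) = 7.881773
  x_2 = -0.030000 - 7.881773×(-0.030000 - (-2.850000))/(7.881773 - (-10.304125))
       = -1.252189
Iteration 2:
  f(-0.030000) = 7.881773
  f(-1.252189) = 4.163796
  x_3 = -1.252189 - 4.163796×(-1.252189 - (-0.030000))/(4.163796 - 7.881773)
       = -2.620929
Iteration 3:
  f(-1.252189) = 4.163796
  f(-2.620929) = -6.749040
  x_4 = -2.620929 - (-6.749040)×(-2.620929 - (-1.252189))/(-6.749040 - 4.163796)
       = -1.774432
Iteration 4:
  f(-2.620929) = -6.749040
  f(-1.774432) = 1.612498
  x_5 = -1.774432 - 1.612498×(-1.774432 - (-2.620929))/(1.612498 - (-6.749040))
       = -1.937676
Iteration 5:
  f(-1.774432) = 1.612498
  f(-1.937676) = 0.483295
  x_6 = -1.937676 - 0.483295×(-1.937676 - (-1.774432))/(0.483295 - 1.612498)
       = -2.007544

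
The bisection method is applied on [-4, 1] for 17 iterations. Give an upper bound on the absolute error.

Bisection error bound: |error| ≤ (b-a)/2^n
|error| ≤ (1 - (-4))/2^17 = 5/2^17
|error| ≤ 0.0000381470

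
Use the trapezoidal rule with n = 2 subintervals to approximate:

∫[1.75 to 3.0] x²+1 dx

f(x) = x²+1
a = 1.75, b = 3.0, n = 2
h = (b - a)/n = 0.625000

Trapezoidal rule: (h/2)[f(x₀) + 2f(x₁) + 2f(x₂) + ... + f(xₙ)]

x_0 = 1.7500, f(x_0) = 4.062500, coefficient = 1
x_1 = 2.3750, f(x_1) = 6.640625, coefficient = 2
x_2 = 3.0000, f(x_2) = 10.000000, coefficient = 1

I ≈ (0.625000/2) × 27.343750 = 8.544922
Exact value: 8.463542
Error: 0.081380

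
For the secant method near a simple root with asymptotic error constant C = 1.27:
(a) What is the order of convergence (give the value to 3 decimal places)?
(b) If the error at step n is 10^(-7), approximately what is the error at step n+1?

(a) Secant method has superlinear convergence with order φ = (1+√5)/2 ≈ 1.618.
    This means |e_{n+1}| ≈ C|e_n|^1.618.

(b) With |e_n| = 10^(-7) and C = 1.27:
    |e_{n+1}| ≈ 1.27 × (10^(-7))^1.618 = 1.27 × 10^(-11.33)

(a) ≈ 1.618 (golden ratio); (b) |e_{n+1}| ≈ 5.992e-12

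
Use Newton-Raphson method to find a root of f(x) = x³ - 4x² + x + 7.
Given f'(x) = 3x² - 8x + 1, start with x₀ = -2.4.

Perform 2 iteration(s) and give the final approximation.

f(x) = x³ - 4x² + x + 7
f'(x) = 3x² - 8x + 1
x₀ = -2.4

Newton-Raphson formula: x_{n+1} = x_n - f(x_n)/f'(x_n)

Iteration 1:
  f(-2.400000) = -32.264000
  f'(-2.400000) = 37.480000
  x_1 = -2.400000 - (-32.264000)/37.480000 = -1.539168
Iteration 2:
  f(-1.539168) = -7.661659
  f'(-1.539168) = 20.420451
  x_2 = -1.539168 - (-7.661659)/20.420451 = -1.163972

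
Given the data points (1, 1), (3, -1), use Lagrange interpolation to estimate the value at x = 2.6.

Lagrange interpolation formula:
P(x) = Σ yᵢ × Lᵢ(x)
where Lᵢ(x) = Π_{j≠i} (x - xⱼ)/(xᵢ - xⱼ)

L_0(2.6) = (2.6 - 3)/(1 - 3) = 0.200000
L_1(2.6) = (2.6 - 1)/(3 - 1) = 0.800000

P(2.6) = 1×L_0(2.6) + (-1)×L_1(2.6)
P(2.6) = -0.600000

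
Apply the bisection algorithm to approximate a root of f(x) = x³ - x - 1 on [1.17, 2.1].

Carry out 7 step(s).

f(x) = x³ - x - 1
Initial interval: [1.17, 2.1]

Iteration 1:
  c_1 = (1.170000 + 2.100000)/2 = 1.635000
  f(c_1) = f(1.635000) = 1.735723
  f(a) × f(c) < 0, new interval: [1.170000, 1.635000]
Iteration 2:
  c_2 = (1.170000 + 1.635000)/2 = 1.402500
  f(c_2) = f(1.402500) = 0.356226
  f(a) × f(c) < 0, new interval: [1.170000, 1.402500]
Iteration 3:
  c_3 = (1.170000 + 1.402500)/2 = 1.286250
  f(c_3) = f(1.286250) = -0.158228
  f(a) × f(c) ≥ 0, new interval: [1.286250, 1.402500]
Iteration 4:
  c_4 = (1.286250 + 1.402500)/2 = 1.344375
  f(c_4) = f(1.344375) = 0.085373
  f(a) × f(c) < 0, new interval: [1.286250, 1.344375]
Iteration 5:
  c_5 = (1.286250 + 1.344375)/2 = 1.315312
  f(c_5) = f(1.315312) = -0.039760
  f(a) × f(c) ≥ 0, new interval: [1.315312, 1.344375]
Iteration 6:
  c_6 = (1.315312 + 1.344375)/2 = 1.329844
  f(c_6) = f(1.329844) = 0.021964
  f(a) × f(c) < 0, new interval: [1.315312, 1.329844]
Iteration 7:
  c_7 = (1.315312 + 1.329844)/2 = 1.322578
  f(c_7) = f(1.322578) = -0.009107
  f(a) × f(c) ≥ 0, new interval: [1.322578, 1.329844]

After 7 iteration(s), the approximation is c_7 = 1.322578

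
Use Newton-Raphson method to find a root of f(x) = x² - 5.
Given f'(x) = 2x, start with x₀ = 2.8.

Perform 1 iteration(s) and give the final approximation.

f(x) = x² - 5
f'(x) = 2x
x₀ = 2.8

Newton-Raphson formula: x_{n+1} = x_n - f(x_n)/f'(x_n)

Iteration 1:
  f(2.800000) = 2.840000
  f'(2.800000) = 5.600000
  x_1 = 2.800000 - 2.840000/5.600000 = 2.292857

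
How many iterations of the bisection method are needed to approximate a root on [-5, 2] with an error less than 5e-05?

We need (b-a)/2^n ≤ 5e-05
(2 - (-5))/2^n ≤ 5e-05
7/2^n ≤ 5e-05
2^n ≥ 140000
n ≥ log₂(140000) = 17.10
n ≥ 18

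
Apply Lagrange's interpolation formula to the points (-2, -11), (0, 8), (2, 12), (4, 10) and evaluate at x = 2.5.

Lagrange interpolation formula:
P(x) = Σ yᵢ × Lᵢ(x)
where Lᵢ(x) = Π_{j≠i} (x - xⱼ)/(xᵢ - xⱼ)

L_0(2.5) = (2.5 - 0)/(-2 - 0) × (2.5 - 2)/(-2 - 2) × (2.5 - 4)/(-2 - 4) = 0.039062
L_1(2.5) = (2.5 - (-2))/(0 - (-2)) × (2.5 - 2)/(0 - 2) × (2.5 - 4)/(0 - 4) = -0.210938
L_2(2.5) = (2.5 - (-2))/(2 - (-2)) × (2.5 - 0)/(2 - 0) × (2.5 - 4)/(2 - 4) = 1.054688
L_3(2.5) = (2.5 - (-2))/(4 - (-2)) × (2.5 - 0)/(4 - 0) × (2.5 - 2)/(4 - 2) = 0.117188

P(2.5) = (-11)×L_0(2.5) + 8×L_1(2.5) + 12×L_2(2.5) + 10×L_3(2.5)
P(2.5) = 11.710938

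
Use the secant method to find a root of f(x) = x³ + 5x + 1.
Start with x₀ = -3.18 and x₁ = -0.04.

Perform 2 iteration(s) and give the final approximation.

f(x) = x³ + 5x + 1
x₀ = -3.18, x₁ = -0.04

Secant formula: x_{n+1} = x_n - f(x_n)(x_n - x_{n-1})/(f(x_n) - f(x_{n-1}))

Iteration 1:
  f(-3.180000) = -47.057432
  f(-0.040000) = 0.799936
  x_2 = -0.040000 - 0.799936×(-0.040000 - (-3.180000))/(0.799936 - (-47.057432))
       = -0.092485
Iteration 2:
  f(-0.040000) = 0.799936
  f(-0.092485) = 0.536783
  x_3 = -0.092485 - 0.536783×(-0.092485 - (-0.040000))/(0.536783 - 0.799936)
       = -0.199545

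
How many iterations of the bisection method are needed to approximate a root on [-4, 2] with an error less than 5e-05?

We need (b-a)/2^n ≤ 5e-05
(2 - (-4))/2^n ≤ 5e-05
6/2^n ≤ 5e-05
2^n ≥ 120000
n ≥ log₂(120000) = 16.87
n ≥ 17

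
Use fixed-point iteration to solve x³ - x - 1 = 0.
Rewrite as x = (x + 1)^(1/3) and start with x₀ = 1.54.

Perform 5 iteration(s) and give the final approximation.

Equation: x³ - x - 1 = 0
Fixed-point form: x = (x + 1)^(1/3)
x₀ = 1.54

x_1 = g(1.540000) = 1.364409
x_2 = g(1.364409) = 1.332215
x_3 = g(1.332215) = 1.326140
x_4 = g(1.326140) = 1.324988
x_5 = g(1.324988) = 1.324769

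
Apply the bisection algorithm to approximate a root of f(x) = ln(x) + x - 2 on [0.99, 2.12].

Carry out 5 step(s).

f(x) = ln(x) + x - 2
Initial interval: [0.99, 2.12]

Iteration 1:
  c_1 = (0.990000 + 2.120000)/2 = 1.555000
  f(c_1) = f(1.555000) = -0.003524
  f(a) × f(c) ≥ 0, new interval: [1.555000, 2.120000]
Iteration 2:
  c_2 = (1.555000 + 2.120000)/2 = 1.837500
  f(c_2) = f(1.837500) = 0.445906
  f(a) × f(c) < 0, new interval: [1.555000, 1.837500]
Iteration 3:
  c_3 = (1.555000 + 1.837500)/2 = 1.696250
  f(c_3) = f(1.696250) = 0.224670
  f(a) × f(c) < 0, new interval: [1.555000, 1.696250]
Iteration 4:
  c_4 = (1.555000 + 1.696250)/2 = 1.625625
  f(c_4) = f(1.625625) = 0.111517
  f(a) × f(c) < 0, new interval: [1.555000, 1.625625]
Iteration 5:
  c_5 = (1.555000 + 1.625625)/2 = 1.590313
  f(c_5) = f(1.590313) = 0.054243
  f(a) × f(c) < 0, new interval: [1.555000, 1.590313]

After 5 iteration(s), the approximation is c_5 = 1.590313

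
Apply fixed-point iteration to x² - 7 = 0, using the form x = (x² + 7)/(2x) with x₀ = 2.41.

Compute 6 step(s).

Equation: x² - 7 = 0
Fixed-point form: x = (x² + 7)/(2x)
x₀ = 2.41

x_1 = g(2.410000) = 2.657282
x_2 = g(2.657282) = 2.645776
x_3 = g(2.645776) = 2.645751
x_4 = g(2.645751) = 2.645751
x_5 = g(2.645751) = 2.645751
x_6 = g(2.645751) = 2.645751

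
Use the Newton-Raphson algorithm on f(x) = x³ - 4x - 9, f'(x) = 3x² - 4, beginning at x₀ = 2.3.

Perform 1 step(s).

f(x) = x³ - 4x - 9
f'(x) = 3x² - 4
x₀ = 2.3

Newton-Raphson formula: x_{n+1} = x_n - f(x_n)/f'(x_n)

Iteration 1:
  f(2.300000) = -6.033000
  f'(2.300000) = 11.870000
  x_1 = 2.300000 - (-6.033000)/11.870000 = 2.808256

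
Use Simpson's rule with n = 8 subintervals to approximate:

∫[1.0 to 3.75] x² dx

f(x) = x²
a = 1.0, b = 3.75, n = 8
h = (b - a)/n = 0.343750

Simpson's rule: (h/3)[f(x₀) + 4f(x₁) + 2f(x₂) + ... + f(xₙ)]

x_0 = 1.0000, f(x_0) = 1.000000, coefficient = 1
x_1 = 1.3438, f(x_1) = 1.805664, coefficient = 4
x_2 = 1.6875, f(x_2) = 2.847656, coefficient = 2
x_3 = 2.0312, f(x_3) = 4.125977, coefficient = 4
x_4 = 2.3750, f(x_4) = 5.640625, coefficient = 2
x_5 = 2.7188, f(x_5) = 7.391602, coefficient = 4
x_6 = 3.0625, f(x_6) = 9.378906, coefficient = 2
x_7 = 3.4062, f(x_7) = 11.602539, coefficient = 4
x_8 = 3.7500, f(x_8) = 14.062500, coefficient = 1

I ≈ (0.343750/3) × 150.500000 = 17.244792
Exact value: 17.244792
Error: 0.000000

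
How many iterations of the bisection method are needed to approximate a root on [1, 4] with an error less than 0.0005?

We need (b-a)/2^n ≤ 0.0005
(4 - 1)/2^n ≤ 0.0005
3/2^n ≤ 0.0005
2^n ≥ 6000
n ≥ log₂(6000) = 12.55
n ≥ 13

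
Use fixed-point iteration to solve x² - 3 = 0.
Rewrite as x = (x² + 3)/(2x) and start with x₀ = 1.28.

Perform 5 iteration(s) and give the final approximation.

Equation: x² - 3 = 0
Fixed-point form: x = (x² + 3)/(2x)
x₀ = 1.28

x_1 = g(1.280000) = 1.811875
x_2 = g(1.811875) = 1.733809
x_3 = g(1.733809) = 1.732052
x_4 = g(1.732052) = 1.732051
x_5 = g(1.732051) = 1.732051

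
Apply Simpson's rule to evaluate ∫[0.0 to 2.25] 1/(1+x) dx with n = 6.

f(x) = 1/(1+x)
a = 0.0, b = 2.25, n = 6
h = (b - a)/n = 0.375000

Simpson's rule: (h/3)[f(x₀) + 4f(x₁) + 2f(x₂) + ... + f(xₙ)]

x_0 = 0.0000, f(x_0) = 1.000000, coefficient = 1
x_1 = 0.3750, f(x_1) = 0.727273, coefficient = 4
x_2 = 0.7500, f(x_2) = 0.571429, coefficient = 2
x_3 = 1.1250, f(x_3) = 0.470588, coefficient = 4
x_4 = 1.5000, f(x_4) = 0.400000, coefficient = 2
x_5 = 1.8750, f(x_5) = 0.347826, coefficient = 4
x_6 = 2.2500, f(x_6) = 0.307692, coefficient = 1

I ≈ (0.375000/3) × 9.433298 = 1.179162
Exact value: 1.178655
Error: 0.000507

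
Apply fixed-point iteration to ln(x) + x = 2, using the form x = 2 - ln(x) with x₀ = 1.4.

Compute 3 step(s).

Equation: ln(x) + x = 2
Fixed-point form: x = 2 - ln(x)
x₀ = 1.4

x_1 = g(1.400000) = 1.663528
x_2 = g(1.663528) = 1.491059
x_3 = g(1.491059) = 1.600513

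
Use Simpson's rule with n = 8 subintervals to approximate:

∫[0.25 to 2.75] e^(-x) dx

f(x) = e^(-x)
a = 0.25, b = 2.75, n = 8
h = (b - a)/n = 0.312500

Simpson's rule: (h/3)[f(x₀) + 4f(x₁) + 2f(x₂) + ... + f(xₙ)]

x_0 = 0.2500, f(x_0) = 0.778801, coefficient = 1
x_1 = 0.5625, f(x_1) = 0.569783, coefficient = 4
x_2 = 0.8750, f(x_2) = 0.416862, coefficient = 2
x_3 = 1.1875, f(x_3) = 0.304983, coefficient = 4
x_4 = 1.5000, f(x_4) = 0.223130, coefficient = 2
x_5 = 1.8125, f(x_5) = 0.163246, coefficient = 4
x_6 = 2.1250, f(x_6) = 0.119433, coefficient = 2
x_7 = 2.4375, f(x_7) = 0.087379, coefficient = 4
x_8 = 2.7500, f(x_8) = 0.063928, coefficient = 1

I ≈ (0.312500/3) × 6.863139 = 0.714910
Exact value: 0.714873
Error: 0.000037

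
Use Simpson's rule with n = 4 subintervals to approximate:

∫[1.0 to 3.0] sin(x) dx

f(x) = sin(x)
a = 1.0, b = 3.0, n = 4
h = (b - a)/n = 0.500000

Simpson's rule: (h/3)[f(x₀) + 4f(x₁) + 2f(x₂) + ... + f(xₙ)]

x_0 = 1.0000, f(x_0) = 0.841471, coefficient = 1
x_1 = 1.5000, f(x_1) = 0.997495, coefficient = 4
x_2 = 2.0000, f(x_2) = 0.909297, coefficient = 2
x_3 = 2.5000, f(x_3) = 0.598472, coefficient = 4
x_4 = 3.0000, f(x_4) = 0.141120, coefficient = 1

I ≈ (0.500000/3) × 9.185054 = 1.530842
Exact value: 1.530295
Error: 0.000548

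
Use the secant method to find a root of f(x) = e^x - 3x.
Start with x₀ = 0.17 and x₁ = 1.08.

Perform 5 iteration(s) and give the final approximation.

f(x) = e^x - 3x
x₀ = 0.17, x₁ = 1.08

Secant formula: x_{n+1} = x_n - f(x_n)(x_n - x_{n-1})/(f(x_n) - f(x_{n-1}))

Iteration 1:
  f(0.170000) = 0.675305
  f(1.080000) = -0.295320
  x_2 = 1.080000 - (-0.295320)×(1.080000 - 0.170000)/(-0.295320 - 0.675305)
       = 0.803125
Iteration 2:
  f(1.080000) = -0.295320
  f(0.803125) = -0.176869
  x_3 = 0.803125 - (-0.176869)×(0.803125 - 1.080000)/(-0.176869 - (-0.295320))
       = 0.389705
Iteration 3:
  f(0.803125) = -0.176869
  f(0.389705) = 0.307431
  x_4 = 0.389705 - 0.307431×(0.389705 - 0.803125)/(0.307431 - (-0.176869))
       = 0.652142
Iteration 4:
  f(0.389705) = 0.307431
  f(0.652142) = -0.036778
  x_5 = 0.652142 - (-0.036778)×(0.652142 - 0.389705)/(-0.036778 - 0.307431)
       = 0.624101
Iteration 5:
  f(0.652142) = -0.036778
  f(0.624101) = -0.005736
  x_6 = 0.624101 - (-0.005736)×(0.624101 - 0.652142)/(-0.005736 - (-0.036778))
       = 0.618920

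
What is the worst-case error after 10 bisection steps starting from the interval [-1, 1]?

Bisection error bound: |error| ≤ (b-a)/2^n
|error| ≤ (1 - (-1))/2^10 = 2/2^10
|error| ≤ 0.0019531250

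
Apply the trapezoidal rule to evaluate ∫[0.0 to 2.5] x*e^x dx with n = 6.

f(x) = x*e^x
a = 0.0, b = 2.5, n = 6
h = (b - a)/n = 0.416667

Trapezoidal rule: (h/2)[f(x₀) + 2f(x₁) + 2f(x₂) + ... + f(xₙ)]

x_0 = 0.0000, f(x_0) = 0.000000, coefficient = 1
x_1 = 0.4167, f(x_1) = 0.632040, coefficient = 2
x_2 = 0.8333, f(x_2) = 1.917480, coefficient = 2
x_3 = 1.2500, f(x_3) = 4.362929, coefficient = 2
x_4 = 1.6667, f(x_4) = 8.824150, coefficient = 2
x_5 = 2.0833, f(x_5) = 16.731656, coefficient = 2
x_6 = 2.5000, f(x_6) = 30.456235, coefficient = 1

I ≈ (0.416667/2) × 95.392745 = 19.873489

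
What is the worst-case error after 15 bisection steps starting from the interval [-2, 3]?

Bisection error bound: |error| ≤ (b-a)/2^n
|error| ≤ (3 - (-2))/2^15 = 5/2^15
|error| ≤ 0.0001525879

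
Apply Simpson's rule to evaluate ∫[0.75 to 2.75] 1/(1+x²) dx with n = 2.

f(x) = 1/(1+x²)
a = 0.75, b = 2.75, n = 2
h = (b - a)/n = 1.000000

Simpson's rule: (h/3)[f(x₀) + 4f(x₁) + 2f(x₂) + ... + f(xₙ)]

x_0 = 0.7500, f(x_0) = 0.640000, coefficient = 1
x_1 = 1.7500, f(x_1) = 0.246154, coefficient = 4
x_2 = 2.7500, f(x_2) = 0.116788, coefficient = 1

I ≈ (1.000000/3) × 1.741404 = 0.580468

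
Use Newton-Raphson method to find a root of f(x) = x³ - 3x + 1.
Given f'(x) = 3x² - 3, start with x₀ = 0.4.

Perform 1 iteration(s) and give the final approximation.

f(x) = x³ - 3x + 1
f'(x) = 3x² - 3
x₀ = 0.4

Newton-Raphson formula: x_{n+1} = x_n - f(x_n)/f'(x_n)

Iteration 1:
  f(0.400000) = -0.136000
  f'(0.400000) = -2.520000
  x_1 = 0.400000 - (-0.136000)/(-2.520000) = 0.346032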